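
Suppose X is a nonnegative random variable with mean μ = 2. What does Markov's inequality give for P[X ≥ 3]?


μ = E[X] = 2, a = 3.
Markov: P[X ≥ 3] ≤ μ/a = (2)/3 = 2/3.
Numerically: ≈ 0.667.
(Since a = 3 > μ = 2.000, the bound 2/3 is < 1 and informative.)

P[X ≥ 3] ≤ 2/3 ≈ 0.667.


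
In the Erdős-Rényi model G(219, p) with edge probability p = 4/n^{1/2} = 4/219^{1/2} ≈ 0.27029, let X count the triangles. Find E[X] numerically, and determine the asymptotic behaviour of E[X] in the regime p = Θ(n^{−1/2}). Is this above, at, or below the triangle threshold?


Number of potential triangles: C(219, 3) = 1726669.
Each occurs with probability p³ ≈ (0.27029)³ ≈ 1.9747576e-02.
By linearity: E[X] = C(219, 3)·p³ ≈ 1726669 · 1.9747576e-02 ≈ 34097.52792.
Since α = 1/2 < 1, p = c/n^{1/2} ≫ 1/n is above the triangle threshold p ~ 1/n. Asymptotically E[X] ~ (c³/6)·n^{3(1−α)} = (4³/6)·n^{1.5} → ∞; triangles are abundant w.h.p.

E[X] ≈ 34097.52792; in regime p = Θ(1/n^{1/2}) E[X] diverges (above the triangle threshold p ~ 1/n).


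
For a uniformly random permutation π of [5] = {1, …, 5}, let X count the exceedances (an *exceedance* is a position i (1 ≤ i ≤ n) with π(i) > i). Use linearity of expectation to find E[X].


Write X = Σ_{i=1}^{5} X_i, where X_i = 1_{π(i) > i}.
For each fixed i, π(i) is uniform over {1, …, 5} (marginal of a uniform permutation), so P[π(i) > i] = (n − i)/n. Summing: Σ_{i=1}^{5} (n − i)/n = (0 + 1 + … + 4)/5 = 5(5 − 1)/(2·5) = (5 − 1)/2.
Hence E[X] = Σ_{i=1}^{5} (5 − i)/5 = 2 ≈ 2.0000.

E[X] = 2 = 2.0000.


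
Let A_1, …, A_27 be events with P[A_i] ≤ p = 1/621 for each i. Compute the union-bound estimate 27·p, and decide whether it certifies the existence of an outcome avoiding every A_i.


Union bound: P[∪_{i=1}^{27} A_i] ≤ Σ_i P[A_i] ≤ 27·p = 27·(1/621) = 1/23.
Numerically: 1/23 ≈ 0.0435.
Is 1/23 < 1? YES.
Since P[∪ A_i] ≤ 1/23 < 1, the complement has P[∩ A_i^c] ≥ 1 − 1/23 = 22/23 > 0, so some outcome avoids every A_i.

27·p = 1/23 ≈ 0.0435; existence CERTIFIED by the union bound.


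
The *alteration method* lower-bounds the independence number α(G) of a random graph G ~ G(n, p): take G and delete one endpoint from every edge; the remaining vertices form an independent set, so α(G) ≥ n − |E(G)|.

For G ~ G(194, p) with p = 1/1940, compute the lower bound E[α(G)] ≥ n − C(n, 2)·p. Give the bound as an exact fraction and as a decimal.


E[|E(G)|] = C(194, 2)·p = 18721 · (1/1940) = 193/20.
E[α(G)] ≥ n − E[|E(G)|] = 194 − 193/20 = 3687/20.
Numerically: ≈ 184.3500.
(This is only a lower bound; the true E[α(G)] may be larger.)

E[α(G)] ≥ 3687/20 ≈ 184.3500.


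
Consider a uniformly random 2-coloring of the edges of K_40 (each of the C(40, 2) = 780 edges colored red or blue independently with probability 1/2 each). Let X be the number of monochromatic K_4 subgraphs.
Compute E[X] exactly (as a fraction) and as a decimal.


Let X = Σ_S X_S over the C(40, 4) = 91390 subsets S of size 4, where X_S = 1 if the K_4 on S is monochromatic.
For a fixed S, the K_4 on S has C(4, 2) = 6 edges. P[all 6 edges red] = (1/2)^6, and likewise for blue, so P[monochromatic] = 2·(1/2)^6 = 2^{1 − 6} = 1/32.
By linearity: E[X] = C(40, 4) · 2^{1 − 6} = 91390 · 1/32 = 45695/16.
Numerically: E[X] ≈ 2855.938.

E[X] = C(40,4)·2^(1−C(4,2)) = 45695/16 ≈ 2855.938.


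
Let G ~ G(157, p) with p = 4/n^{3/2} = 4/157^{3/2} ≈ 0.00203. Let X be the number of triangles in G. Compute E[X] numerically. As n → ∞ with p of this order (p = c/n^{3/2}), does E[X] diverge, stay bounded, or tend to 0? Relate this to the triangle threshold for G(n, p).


Number of potential triangles: C(157, 3) = 632710.
Each occurs with probability p³ ≈ (0.00203)³ ≈ 8.40682e-09.
By linearity: E[X] = C(157, 3)·p³ ≈ 632710 · 8.40682e-09 ≈ 0.005.
Since α = 3/2 > 1, p = c/n^{3/2} = o(1/n) is below the triangle threshold p ~ 1/n. Asymptotically E[X] ~ (c³/6)·n^{3(1−α)} = (4³/6)·n^{-1.5} → 0, so by Markov's inequality G has no triangles w.h.p.

E[X] ≈ 0.005; in regime p = Θ(1/n^{3/2}) E[X] tends to 0 (below the triangle threshold p ~ 1/n).


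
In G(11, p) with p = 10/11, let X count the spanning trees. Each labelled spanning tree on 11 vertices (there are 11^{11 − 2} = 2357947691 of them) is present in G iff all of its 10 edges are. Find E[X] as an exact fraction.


K_11 has 11^{11 − 2} = 2357947691 labelled spanning trees.
For each such spanning tree H, let X_H = 1 if all 10 edges of H are present in G. Then P[X_H = 1] = p^{10} = (10/11)^{10} = 10000000000/25937424601.
Summing the indicators: E[X] = Σ_H E[X_H] = 2357947691 · p^{10} = 2357947691 · 10000000000/25937424601 = 10000000000/11.
Numerically: E[X] ≈ 9.091e+08.

E[X] = 2357947691 · (10/11)^{10} = 10000000000/11 ≈ 9.091e+08.


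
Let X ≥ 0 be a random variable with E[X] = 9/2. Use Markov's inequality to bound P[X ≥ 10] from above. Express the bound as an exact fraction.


μ = E[X] = 9/2, a = 10.
Markov: P[X ≥ 10] ≤ μ/a = (9/2)/10 = 9/20.
Numerically: ≈ 0.450000.
(Since a = 10 > μ = 4.500000, the bound 9/20 is < 1 and informative.)

P[X ≥ 10] ≤ 9/20 ≈ 0.450000.


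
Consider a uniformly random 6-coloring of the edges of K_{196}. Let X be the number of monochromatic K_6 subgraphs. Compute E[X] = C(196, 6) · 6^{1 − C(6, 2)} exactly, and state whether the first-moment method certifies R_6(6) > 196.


E[X] = C(196, 6) · 6^{1 − 15} = 72887293024 · 6^{−14} = 72887293024/78364164096.
As a reduced fraction: E[X] = 2277727907/2448880128 ≈ 0.9301100.
Is E[X] < 1? YES.
Since E[X] < 1, there exists a 6-coloring of K_{196} with no monochromatic K_6; hence R_6(6) > 196.

E[X] = 2277727907/2448880128 ≈ 0.9301100; E[X] < 1, so R_6(6) > 196.


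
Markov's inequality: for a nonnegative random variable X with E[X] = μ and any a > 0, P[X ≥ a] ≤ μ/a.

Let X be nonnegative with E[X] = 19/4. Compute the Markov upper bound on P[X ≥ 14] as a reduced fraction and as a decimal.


μ = E[X] = 19/4, a = 14.
Markov: P[X ≥ 14] ≤ μ/a = (19/4)/14 = 19/56.
Numerically: ≈ 0.339.
(Since a = 14 > μ = 4.750, the bound 19/56 is < 1 and informative.)

P[X ≥ 14] ≤ 19/56 ≈ 0.339.


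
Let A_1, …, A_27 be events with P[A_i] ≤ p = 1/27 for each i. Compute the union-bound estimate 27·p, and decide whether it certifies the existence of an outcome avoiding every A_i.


Union bound: P[∪_{i=1}^{27} A_i] ≤ Σ_i P[A_i] ≤ 27·p = 27·(1/27) = 1.
Numerically: 1 ≈ 1.0000.
Is 1 < 1? NO.
Since the bound 1 is ≥ 1, the union bound is uninformative here; it does NOT by itself certify existence.

27·p = 1 ≈ 1.0000; existence NOT certified by the union bound.


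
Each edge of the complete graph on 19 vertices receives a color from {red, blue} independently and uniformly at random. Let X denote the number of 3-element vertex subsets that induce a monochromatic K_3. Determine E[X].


Let X = Σ_S X_S over the C(19, 3) = 969 subsets S of size 3, where X_S = 1 if the K_3 on S is monochromatic.
For a fixed S, the K_3 on S has C(3, 2) = 3 edges. P[all 3 edges red] = (1/2)^3, and likewise for blue, so P[monochromatic] = 2·(1/2)^3 = 2^{1 − 3} = 1/4.
By linearity of expectation: E[X] = C(19, 3) · 2^{1 − 3} = 969 · 1/4 = 969/4.
Numerically: E[X] ≈ 242.250.

E[X] = C(19,3)·2^(1−C(3,2)) = 969/4 ≈ 242.250.


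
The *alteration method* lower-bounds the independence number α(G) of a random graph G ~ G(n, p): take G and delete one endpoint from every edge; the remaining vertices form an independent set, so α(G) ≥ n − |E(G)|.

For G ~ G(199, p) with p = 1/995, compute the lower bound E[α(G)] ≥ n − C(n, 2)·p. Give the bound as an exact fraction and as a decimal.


E[|E(G)|] = C(199, 2)·p = 19701 · (1/995) = 99/5.
E[α(G)] ≥ n − E[|E(G)|] = 199 − 99/5 = 896/5.
Numerically: ≈ 179.200.
(This is only a lower bound; the true E[α(G)] may be larger.)

E[α(G)] ≥ 896/5 ≈ 179.200.


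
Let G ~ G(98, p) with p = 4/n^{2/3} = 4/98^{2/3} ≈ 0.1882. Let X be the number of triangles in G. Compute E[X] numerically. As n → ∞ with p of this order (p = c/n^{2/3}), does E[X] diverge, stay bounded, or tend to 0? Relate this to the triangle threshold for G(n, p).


Number of potential triangles: C(98, 3) = 152096.
Each occurs with probability p³ ≈ (0.1882)³ ≈ 6.663890e-03.
By linearity: E[X] = C(98, 3)·p³ ≈ 152096 · 6.663890e-03 ≈ 1013.5510.
Since α = 2/3 < 1, p = c/n^{2/3} ≫ 1/n is above the triangle threshold p ~ 1/n. Asymptotically E[X] ~ (c³/6)·n^{3(1−α)} = (4³/6)·n^{1} → ∞; triangles are abundant w.h.p.

E[X] ≈ 1013.5510; in regime p = Θ(1/n^{2/3}) E[X] diverges (above the triangle threshold p ~ 1/n).


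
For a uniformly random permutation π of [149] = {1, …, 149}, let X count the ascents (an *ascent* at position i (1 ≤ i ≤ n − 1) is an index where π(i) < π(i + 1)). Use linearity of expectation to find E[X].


Write X = Σ X_I over i = 1, …, 148, with X_I the indicator of one ascent.
There are 148 indicators.
For each fixed i, the pair (π(i), π(i+1)) is a uniformly random ordered pair of distinct values from {1, …, 149}; by symmetry P[π(i) < π(i+1)] = 1/2.
By linearity: E[X] = 148 · (1/2) = (149 − 1) · (1/2) = 74 ≈ 74.000.

E[X] = 74 = 74.000.


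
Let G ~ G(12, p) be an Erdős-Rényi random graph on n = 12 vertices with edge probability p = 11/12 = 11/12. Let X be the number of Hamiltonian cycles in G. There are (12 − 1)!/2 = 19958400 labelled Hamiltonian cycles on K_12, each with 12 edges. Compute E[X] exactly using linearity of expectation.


K_12 has (12 − 1)!/2 = 19958400 labelled Hamiltonian cycles.
For each such Hamiltonian cycle H, let X_H = 1 if all 12 edges of H are present in G. Then P[X_H = 1] = p^{12} = (11/12)^{12} = 3138428376721/8916100448256.
By linearity: E[X] = Σ_H E[X_H] = 19958400 · p^{12} = 19958400 · 3138428376721/8916100448256 = 6041474625187925/859963392.
Numerically: E[X] ≈ 7.03e+06.

E[X] = 19958400 · (11/12)^{12} = 6041474625187925/859963392 ≈ 7.03e+06.


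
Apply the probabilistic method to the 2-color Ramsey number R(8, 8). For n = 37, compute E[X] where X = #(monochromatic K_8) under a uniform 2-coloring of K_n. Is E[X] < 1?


E[X] = C(37, 8) · 2^{1 − 28} = 38608020 · 2^{−27} = 38608020/134217728.
As a reduced fraction: E[X] = 9652005/33554432 ≈ 0.288.
Is E[X] < 1? YES.
Since E[X] < 1, there exists a 2-coloring of K_{37} with no monochromatic K_8; hence R(8, 8) > 37.

E[X] = 9652005/33554432 ≈ 0.288; E[X] < 1, so R(8, 8) > 37.


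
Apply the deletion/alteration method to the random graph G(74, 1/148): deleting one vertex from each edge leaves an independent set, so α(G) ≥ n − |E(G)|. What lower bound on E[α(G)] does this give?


E[|E(G)|] = C(74, 2)·p = 2701 · (1/148) = 73/4.
E[α(G)] ≥ n − E[|E(G)|] = 74 − 73/4 = 223/4.
Numerically: ≈ 55.750.
(This is only a lower bound; the true E[α(G)] may be larger.)

E[α(G)] ≥ 223/4 ≈ 55.750.


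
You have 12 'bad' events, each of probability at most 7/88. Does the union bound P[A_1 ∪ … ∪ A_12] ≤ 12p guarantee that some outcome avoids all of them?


Union bound: P[∪_{i=1}^{12} A_i] ≤ Σ_i P[A_i] ≤ 12·p = 12·(7/88) = 21/22.
Numerically: 21/22 ≈ 0.9545.
Is 21/22 < 1? YES.
Since P[∪ A_i] ≤ 21/22 < 1, the complement has P[∩ A_i^c] ≥ 1 − 21/22 = 1/22 > 0, so some outcome avoids every A_i.

12·p = 21/22 ≈ 0.9545; existence CERTIFIED by the union bound.


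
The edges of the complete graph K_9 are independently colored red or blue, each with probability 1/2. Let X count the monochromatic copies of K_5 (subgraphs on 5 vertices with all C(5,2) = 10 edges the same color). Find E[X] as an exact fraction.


Let X = Σ_S X_S over the C(9, 5) = 126 subsets S of size 5, where X_S = 1 if the K_5 on S is monochromatic.
For a fixed S, the K_5 on S has C(5, 2) = 10 edges. P[all 10 edges red] = (1/2)^10, and likewise for blue, so P[monochromatic] = 2·(1/2)^10 = 2^{1 − 10} = 1/512.
Summing: E[X] = C(9, 5) · 2^{1 − 10} = 126 · 1/512 = 63/256.
Numerically: E[X] ≈ 0.2461.

E[X] = C(9,5)·2^(1−C(5,2)) = 63/256 ≈ 0.2461.


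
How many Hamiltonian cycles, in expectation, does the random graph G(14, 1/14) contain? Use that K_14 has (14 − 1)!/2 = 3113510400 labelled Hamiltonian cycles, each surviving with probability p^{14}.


K_14 has (14 − 1)!/2 = 3113510400 labelled Hamiltonian cycles.
For each such Hamiltonian cycle H, let X_H = 1 if all 14 edges of H are present in G. Then P[X_H = 1] = p^{14} = (1/14)^{14} = 1/11112006825558016.
Summing the indicators: E[X] = Σ_H E[X_H] = 3113510400 · p^{14} = 3113510400 · 1/11112006825558016 = 868725/3100448333024.
Numerically: E[X] ≈ 2.80193e-07.

E[X] = 3113510400 · (1/14)^{14} = 868725/3100448333024 ≈ 2.80193e-07.


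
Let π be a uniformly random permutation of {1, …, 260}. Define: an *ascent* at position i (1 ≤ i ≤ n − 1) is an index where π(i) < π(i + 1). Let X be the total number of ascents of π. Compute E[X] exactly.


Write X = Σ X_I over i = 1, …, 259, with X_I the indicator of one ascent.
There are 259 indicators.
For each fixed i, the pair (π(i), π(i+1)) is a uniformly random ordered pair of distinct values from {1, …, 260}; by symmetry P[π(i) < π(i+1)] = 1/2.
By linearity: E[X] = 259 · (1/2) = (260 − 1) · (1/2) = 259/2 ≈ 129.5000.

E[X] = 259/2 = 129.5000.


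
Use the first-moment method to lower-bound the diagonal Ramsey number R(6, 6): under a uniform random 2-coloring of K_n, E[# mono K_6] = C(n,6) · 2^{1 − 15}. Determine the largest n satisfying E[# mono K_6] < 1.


We need C(n, 6) · 2^{1 − 15} < 1, i.e. C(n, 6) < 2^{15 − 1} = 16384.
Check values of n near the boundary:
  n = 13: C(13, 6) = 1716; 1716 < 16384? YES
  n = 14: C(14, 6) = 3003; 3003 < 16384? YES
  n = 15: C(15, 6) = 5005; 5005 < 16384? YES
  n = 16: C(16, 6) = 8008; 8008 < 16384? YES
  n = 17: C(17, 6) = 12376; 12376 < 16384? YES
  n = 18: C(18, 6) = 18564; 18564 < 16384? NO
The largest n with C(n, 6) < 16384 is n = 17 (where E[X] = 1547/2048 ≈ 0.75537). Hence R(6, 6) > 17, i.e. R(6, 6) ≥ 18.

Largest n = 17; hence R(6, 6) > 17.


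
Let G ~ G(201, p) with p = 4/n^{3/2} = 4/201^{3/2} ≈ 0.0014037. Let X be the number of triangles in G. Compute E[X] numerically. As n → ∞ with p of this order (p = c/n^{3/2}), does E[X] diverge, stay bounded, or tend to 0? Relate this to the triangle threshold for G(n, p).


Number of potential triangles: C(201, 3) = 1333300.
Each occurs with probability p³ ≈ (0.0014037)³ ≈ 2.7656532e-09.
By linearity: E[X] = C(201, 3)·p³ ≈ 1333300 · 2.7656532e-09 ≈ 0.00369.
Since α = 3/2 > 1, p = c/n^{3/2} = o(1/n) is below the triangle threshold p ~ 1/n. Asymptotically E[X] ~ (c³/6)·n^{3(1−α)} = (4³/6)·n^{-1.5} → 0, so by Markov's inequality G has no triangles w.h.p.

E[X] ≈ 0.00369; in regime p = Θ(1/n^{3/2}) E[X] tends to 0 (below the triangle threshold p ~ 1/n).


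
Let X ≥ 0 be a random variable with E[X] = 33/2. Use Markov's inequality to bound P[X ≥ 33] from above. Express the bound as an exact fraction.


μ = E[X] = 33/2, a = 33.
Markov: P[X ≥ 33] ≤ μ/a = (33/2)/33 = 1/2.
Numerically: ≈ 0.500.
(Since a = 33 > μ = 16.500, the bound 1/2 is < 1 and informative.)

P[X ≥ 33] ≤ 1/2 ≈ 0.500.


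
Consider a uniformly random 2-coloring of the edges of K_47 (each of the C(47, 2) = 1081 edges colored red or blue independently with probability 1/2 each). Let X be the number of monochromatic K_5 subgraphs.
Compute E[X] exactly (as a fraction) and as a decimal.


Let X = Σ_S X_S over the C(47, 5) = 1533939 subsets S of size 5, where X_S = 1 if the K_5 on S is monochromatic.
For a fixed S, the K_5 on S has C(5, 2) = 10 edges. P[all 10 edges red] = (1/2)^10, and likewise for blue, so P[monochromatic] = 2·(1/2)^10 = 2^{1 − 10} = 1/512.
By linearity of expectation: E[X] = C(47, 5) · 2^{1 − 10} = 1533939 · 1/512 = 1533939/512.
Numerically: E[X] ≈ 2995.975.

E[X] = C(47,5)·2^(1−C(5,2)) = 1533939/512 ≈ 2995.975.


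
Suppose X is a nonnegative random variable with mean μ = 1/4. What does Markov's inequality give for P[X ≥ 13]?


μ = E[X] = 1/4, a = 13.
Markov: P[X ≥ 13] ≤ μ/a = (1/4)/13 = 1/52.
Numerically: ≈ 0.019231.
(Since a = 13 > μ = 0.250000, the bound 1/52 is < 1 and informative.)

P[X ≥ 13] ≤ 1/52 ≈ 0.019231.


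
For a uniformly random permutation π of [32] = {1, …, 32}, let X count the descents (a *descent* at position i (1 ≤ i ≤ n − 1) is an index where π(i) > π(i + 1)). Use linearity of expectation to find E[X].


Write X = Σ X_I over i = 1, …, 31, with X_I the indicator of one descent.
There are 31 indicators.
For each fixed i, the pair (π(i), π(i+1)) is a uniformly random ordered pair of distinct values from {1, …, 32}; by symmetry P[π(i) > π(i+1)] = 1/2.
By linearity: E[X] = 31 · (1/2) = (32 − 1) · (1/2) = 31/2 ≈ 15.500.

E[X] = 31/2 = 15.500.


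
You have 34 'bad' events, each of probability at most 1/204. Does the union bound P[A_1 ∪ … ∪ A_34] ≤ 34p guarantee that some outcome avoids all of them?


Union bound: P[∪_{i=1}^{34} A_i] ≤ Σ_i P[A_i] ≤ 34·p = 34·(1/204) = 1/6.
Numerically: 1/6 ≈ 0.166667.
Is 1/6 < 1? YES.
Since P[∪ A_i] ≤ 1/6 < 1, the complement has P[∩ A_i^c] ≥ 1 − 1/6 = 5/6 > 0, so some outcome avoids every A_i.

34·p = 1/6 ≈ 0.166667; existence CERTIFIED by the union bound.


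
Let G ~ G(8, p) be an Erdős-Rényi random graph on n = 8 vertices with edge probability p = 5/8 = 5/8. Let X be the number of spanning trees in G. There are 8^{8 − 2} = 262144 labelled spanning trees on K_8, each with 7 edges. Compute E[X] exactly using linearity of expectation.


K_8 has 8^{8 − 2} = 262144 labelled spanning trees.
For each such spanning tree H, let X_H = 1 if all 7 edges of H are present in G. Then P[X_H = 1] = p^{7} = (5/8)^{7} = 78125/2097152.
Summing the indicators: E[X] = Σ_H E[X_H] = 262144 · p^{7} = 262144 · 78125/2097152 = 78125/8.
Numerically: E[X] ≈ 9.77e+03.

E[X] = 262144 · (5/8)^{7} = 78125/8 ≈ 9.77e+03.


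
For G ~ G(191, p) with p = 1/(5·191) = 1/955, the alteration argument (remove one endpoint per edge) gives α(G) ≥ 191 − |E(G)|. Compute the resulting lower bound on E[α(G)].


E[|E(G)|] = C(191, 2)·p = 18145 · (1/955) = 19.
E[α(G)] ≥ n − E[|E(G)|] = 191 − 19 = 172.
Numerically: ≈ 172.000000.
(This is only a lower bound; the true E[α(G)] may be larger.)

E[α(G)] ≥ 172 ≈ 172.000000.


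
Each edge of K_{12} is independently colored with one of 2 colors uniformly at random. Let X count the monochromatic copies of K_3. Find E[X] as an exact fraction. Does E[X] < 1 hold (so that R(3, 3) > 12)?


E[X] = C(12, 3) · 2^{1 − 3} = 220 · 2^{−2} = 220/4.
As a reduced fraction: E[X] = 55 ≈ 55.0000000.
Is E[X] < 1? NO.
Since E[X] ≥ 1, the first-moment bound is inconclusive at n = 12; it does NOT by itself certify R(3, 3) > 12.

E[X] = 55 ≈ 55.0000000; E[X] ≥ 1; first-moment method inconclusive here.


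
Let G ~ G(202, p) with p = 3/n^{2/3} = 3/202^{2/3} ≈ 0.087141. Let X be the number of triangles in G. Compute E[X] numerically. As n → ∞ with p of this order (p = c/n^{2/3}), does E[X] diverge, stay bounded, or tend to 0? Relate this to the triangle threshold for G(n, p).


Number of potential triangles: C(202, 3) = 1353400.
Each occurs with probability p³ ≈ (0.087141)³ ≈ 6.6169983e-04.
By linearity: E[X] = C(202, 3)·p³ ≈ 1353400 · 6.6169983e-04 ≈ 895.54455.
Since α = 2/3 < 1, p = c/n^{2/3} ≫ 1/n is above the triangle threshold p ~ 1/n. Asymptotically E[X] ~ (c³/6)·n^{3(1−α)} = (3³/6)·n^{1} → ∞; triangles are abundant w.h.p.

E[X] ≈ 895.54455; in regime p = Θ(1/n^{2/3}) E[X] diverges (above the triangle threshold p ~ 1/n).


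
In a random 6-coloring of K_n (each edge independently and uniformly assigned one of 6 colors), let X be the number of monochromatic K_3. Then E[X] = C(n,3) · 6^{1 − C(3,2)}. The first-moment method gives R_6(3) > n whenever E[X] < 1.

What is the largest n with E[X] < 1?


We need C(n, 3) · 6^{1 − 3} < 1, i.e. C(n, 3) < 6^{3 − 1} = 36.
Check values of n near the boundary:
  n = 3: C(3, 3) = 1; 1 < 36? YES
  n = 4: C(4, 3) = 4; 4 < 36? YES
  n = 5: C(5, 3) = 10; 10 < 36? YES
  n = 6: C(6, 3) = 20; 20 < 36? YES
  n = 7: C(7, 3) = 35; 35 < 36? YES
  n = 8: C(8, 3) = 56; 56 < 36? NO
  n = 9: C(9, 3) = 84; 84 < 36? NO
The largest n with C(n, 3) < 36 is n = 7 (where E[X] = 35/36 ≈ 0.972222). Hence R_6(3) > 7, i.e. R_6(3) ≥ 8.

Largest n = 7; hence R_6(3) > 7.


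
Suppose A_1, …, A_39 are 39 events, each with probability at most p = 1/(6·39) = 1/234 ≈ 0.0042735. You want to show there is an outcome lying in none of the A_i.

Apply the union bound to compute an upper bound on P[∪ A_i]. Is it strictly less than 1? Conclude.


Union bound: P[∪_{i=1}^{39} A_i] ≤ Σ_i P[A_i] ≤ 39·p = 39·(1/234) = 1/6.
Numerically: 1/6 ≈ 0.1666667.
Is 1/6 < 1? YES.
Since P[∪ A_i] ≤ 1/6 < 1, the complement has P[∩ A_i^c] ≥ 1 − 1/6 = 5/6 > 0, so some outcome avoids every A_i.

39·p = 1/6 ≈ 0.1666667; existence CERTIFIED by the union bound.


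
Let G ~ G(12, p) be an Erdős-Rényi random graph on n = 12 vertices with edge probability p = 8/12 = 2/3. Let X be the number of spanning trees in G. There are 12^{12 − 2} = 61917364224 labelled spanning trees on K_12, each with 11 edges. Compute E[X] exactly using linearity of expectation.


K_12 has 12^{12 − 2} = 61917364224 labelled spanning trees.
For each such spanning tree H, let X_H = 1 if all 11 edges of H are present in G. Then P[X_H = 1] = p^{11} = (2/3)^{11} = 2048/177147.
By linearity: E[X] = Σ_H E[X_H] = 61917364224 · p^{11} = 61917364224 · 2048/177147 = 2147483648/3.
Numerically: E[X] ≈ 7.1583e+08.

E[X] = 61917364224 · (2/3)^{11} = 2147483648/3 ≈ 7.1583e+08.


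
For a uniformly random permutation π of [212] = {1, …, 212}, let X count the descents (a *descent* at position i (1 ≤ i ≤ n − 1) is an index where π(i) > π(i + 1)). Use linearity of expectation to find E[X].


Write X = Σ X_I over i = 1, …, 211, with X_I the indicator of one descent.
There are 211 indicators.
For each fixed i, the pair (π(i), π(i+1)) is a uniformly random ordered pair of distinct values from {1, …, 212}; by symmetry P[π(i) > π(i+1)] = 1/2.
By linearity: E[X] = 211 · (1/2) = (212 − 1) · (1/2) = 211/2 ≈ 105.500000.

E[X] = 211/2 = 105.500000.


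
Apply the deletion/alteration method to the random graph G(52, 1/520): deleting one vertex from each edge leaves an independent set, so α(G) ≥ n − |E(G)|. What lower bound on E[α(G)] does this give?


E[|E(G)|] = C(52, 2)·p = 1326 · (1/520) = 51/20.
E[α(G)] ≥ n − E[|E(G)|] = 52 − 51/20 = 989/20.
Numerically: ≈ 49.4500.
(This is only a lower bound; the true E[α(G)] may be larger.)

E[α(G)] ≥ 989/20 ≈ 49.4500.


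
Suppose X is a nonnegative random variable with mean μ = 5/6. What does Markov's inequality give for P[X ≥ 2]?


μ = E[X] = 5/6, a = 2.
Markov: P[X ≥ 2] ≤ μ/a = (5/6)/2 = 5/12.
Numerically: ≈ 0.417.
(Since a = 2 > μ = 0.833, the bound 5/12 is < 1 and informative.)

P[X ≥ 2] ≤ 5/12 ≈ 0.417.


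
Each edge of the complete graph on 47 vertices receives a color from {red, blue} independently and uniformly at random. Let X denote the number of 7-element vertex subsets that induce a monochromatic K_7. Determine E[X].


Let X = Σ_S X_S over the C(47, 7) = 62891499 subsets S of size 7, where X_S = 1 if the K_7 on S is monochromatic.
For a fixed S, the K_7 on S has C(7, 2) = 21 edges. P[all 21 edges red] = (1/2)^21, and likewise for blue, so P[monochromatic] = 2·(1/2)^21 = 2^{1 − 21} = 1/1048576.
By linearity: E[X] = C(47, 7) · 2^{1 − 21} = 62891499 · 1/1048576 = 62891499/1048576.
Numerically: E[X] ≈ 59.978007.

E[X] = C(47,7)·2^(1−C(7,2)) = 62891499/1048576 ≈ 59.978007.


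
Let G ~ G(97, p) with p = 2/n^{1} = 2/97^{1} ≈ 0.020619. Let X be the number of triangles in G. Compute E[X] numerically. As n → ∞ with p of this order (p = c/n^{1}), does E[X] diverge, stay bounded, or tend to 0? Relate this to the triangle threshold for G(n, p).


Number of potential triangles: C(97, 3) = 147440.
Each occurs with probability p³ ≈ (0.020619)³ ≈ 8.7654615e-06.
By linearity: E[X] = C(97, 3)·p³ ≈ 147440 · 8.7654615e-06 ≈ 1.29238.
Here α = 1, so p = 2/n is exactly at the triangle threshold p ~ 1/n. Asymptotically E[X] → c³/6 = 2³/6 = 4/3 ≈ 1.33333, a bounded constant. In this regime the triangle count is asymptotically Poisson(c³/6).

E[X] ≈ 1.29238; in regime p = Θ(1/n^{1}) E[X] stays bounded (at the triangle threshold p ~ 1/n).


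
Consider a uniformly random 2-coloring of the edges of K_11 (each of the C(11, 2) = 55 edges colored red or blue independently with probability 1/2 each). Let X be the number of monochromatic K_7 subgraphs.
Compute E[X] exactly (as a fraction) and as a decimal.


Let X = Σ_S X_S over the C(11, 7) = 330 subsets S of size 7, where X_S = 1 if the K_7 on S is monochromatic.
For a fixed S, the K_7 on S has C(7, 2) = 21 edges. P[all 21 edges red] = (1/2)^21, and likewise for blue, so P[monochromatic] = 2·(1/2)^21 = 2^{1 − 21} = 1/1048576.
By linearity of expectation: E[X] = C(11, 7) · 2^{1 − 21} = 330 · 1/1048576 = 165/524288.
Numerically: E[X] ≈ 0.00031.

E[X] = C(11,7)·2^(1−C(7,2)) = 165/524288 ≈ 0.00031.


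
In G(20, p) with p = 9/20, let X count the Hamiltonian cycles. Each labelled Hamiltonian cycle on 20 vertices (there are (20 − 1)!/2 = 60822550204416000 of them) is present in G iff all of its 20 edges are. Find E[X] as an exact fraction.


K_20 has (20 − 1)!/2 = 60822550204416000 labelled Hamiltonian cycles.
For each such Hamiltonian cycle H, let X_H = 1 if all 20 edges of H are present in G. Then P[X_H = 1] = p^{20} = (9/20)^{20} = 12157665459056928801/104857600000000000000000000.
Summing the indicators: E[X] = Σ_H E[X_H] = 60822550204416000 · p^{20} = 60822550204416000 · 12157665459056928801/104857600000000000000000000 = 180532279724605553545860280221/25600000000000000000.
Numerically: E[X] ≈ 7.052e+09.

E[X] = 60822550204416000 · (9/20)^{20} = 180532279724605553545860280221/25600000000000000000 ≈ 7.052e+09.


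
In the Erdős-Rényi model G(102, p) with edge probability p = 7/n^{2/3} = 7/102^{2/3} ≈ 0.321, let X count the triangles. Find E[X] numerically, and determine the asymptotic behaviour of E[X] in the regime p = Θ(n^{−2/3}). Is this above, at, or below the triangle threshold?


Number of potential triangles: C(102, 3) = 171700.
Each occurs with probability p³ ≈ (0.321)³ ≈ 3.29681e-02.
By linearity: E[X] = C(102, 3)·p³ ≈ 171700 · 3.29681e-02 ≈ 5660.621.
Since α = 2/3 < 1, p = c/n^{2/3} ≫ 1/n is above the triangle threshold p ~ 1/n. Asymptotically E[X] ~ (c³/6)·n^{3(1−α)} = (7³/6)·n^{1} → ∞; triangles are abundant w.h.p.

E[X] ≈ 5660.621; in regime p = Θ(1/n^{2/3}) E[X] diverges (above the triangle threshold p ~ 1/n).


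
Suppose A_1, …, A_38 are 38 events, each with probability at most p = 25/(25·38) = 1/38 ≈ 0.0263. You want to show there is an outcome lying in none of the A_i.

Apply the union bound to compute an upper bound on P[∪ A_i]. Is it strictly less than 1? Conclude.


Union bound: P[∪_{i=1}^{38} A_i] ≤ Σ_i P[A_i] ≤ 38·p = 38·(1/38) = 1.
Numerically: 1 ≈ 1.0000.
Is 1 < 1? NO.
Since the bound 1 is ≥ 1, the union bound is uninformative here; it does NOT by itself certify existence.

38·p = 1 ≈ 1.0000; existence NOT certified by the union bound.


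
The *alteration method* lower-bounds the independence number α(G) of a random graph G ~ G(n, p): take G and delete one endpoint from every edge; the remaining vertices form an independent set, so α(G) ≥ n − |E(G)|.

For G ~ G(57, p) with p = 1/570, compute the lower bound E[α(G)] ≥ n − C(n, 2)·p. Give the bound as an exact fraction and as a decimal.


E[|E(G)|] = C(57, 2)·p = 1596 · (1/570) = 14/5.
E[α(G)] ≥ n − E[|E(G)|] = 57 − 14/5 = 271/5.
Numerically: ≈ 54.200000.
(This is only a lower bound; the true E[α(G)] may be larger.)

E[α(G)] ≥ 271/5 ≈ 54.200000.


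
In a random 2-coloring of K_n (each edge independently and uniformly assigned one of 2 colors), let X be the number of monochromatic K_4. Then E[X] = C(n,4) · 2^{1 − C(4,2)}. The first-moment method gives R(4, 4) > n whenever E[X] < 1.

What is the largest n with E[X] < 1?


We need C(n, 4) · 2^{1 − 6} < 1, i.e. C(n, 4) < 2^{6 − 1} = 32.
Check values of n near the boundary:
  n = 4: C(4, 4) = 1; 1 < 32? YES
  n = 5: C(5, 4) = 5; 5 < 32? YES
  n = 6: C(6, 4) = 15; 15 < 32? YES
  n = 7: C(7, 4) = 35; 35 < 32? NO
The largest n with C(n, 4) < 32 is n = 6 (where E[X] = 15/32 ≈ 0.46875). Hence R(4, 4) > 6, i.e. R(4, 4) ≥ 7.

Largest n = 6; hence R(4, 4) > 6.


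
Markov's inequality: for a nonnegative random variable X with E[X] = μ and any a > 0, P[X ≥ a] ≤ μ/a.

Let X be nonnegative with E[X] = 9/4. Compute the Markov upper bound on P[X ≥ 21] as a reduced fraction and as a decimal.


μ = E[X] = 9/4, a = 21.
Markov: P[X ≥ 21] ≤ μ/a = (9/4)/21 = 3/28.
Numerically: ≈ 0.107143.
(Since a = 21 > μ = 2.250000, the bound 3/28 is < 1 and informative.)

P[X ≥ 21] ≤ 3/28 ≈ 0.107143.


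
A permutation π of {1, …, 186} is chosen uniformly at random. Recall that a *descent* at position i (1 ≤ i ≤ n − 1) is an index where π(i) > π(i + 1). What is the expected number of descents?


Write X = Σ X_I over i = 1, …, 185, with X_I the indicator of one descent.
There are 185 indicators.
For each fixed i, the pair (π(i), π(i+1)) is a uniformly random ordered pair of distinct values from {1, …, 186}; by symmetry P[π(i) > π(i+1)] = 1/2.
By linearity: E[X] = 185 · (1/2) = (186 − 1) · (1/2) = 185/2 ≈ 92.50000.

E[X] = 185/2 = 92.50000.


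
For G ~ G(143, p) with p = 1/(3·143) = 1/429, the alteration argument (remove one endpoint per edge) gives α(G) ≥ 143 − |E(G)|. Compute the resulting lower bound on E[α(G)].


E[|E(G)|] = C(143, 2)·p = 10153 · (1/429) = 71/3.
E[α(G)] ≥ n − E[|E(G)|] = 143 − 71/3 = 358/3.
Numerically: ≈ 119.3333.
(This is only a lower bound; the true E[α(G)] may be larger.)

E[α(G)] ≥ 358/3 ≈ 119.3333.


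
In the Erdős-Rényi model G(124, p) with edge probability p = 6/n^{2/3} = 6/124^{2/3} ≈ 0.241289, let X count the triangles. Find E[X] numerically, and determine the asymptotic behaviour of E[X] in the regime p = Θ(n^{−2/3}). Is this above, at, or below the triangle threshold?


Number of potential triangles: C(124, 3) = 310124.
Each occurs with probability p³ ≈ (0.241289)³ ≈ 1.40478668e-02.
By linearity: E[X] = C(124, 3)·p³ ≈ 310124 · 1.40478668e-02 ≈ 4356.580645.
Since α = 2/3 < 1, p = c/n^{2/3} ≫ 1/n is above the triangle threshold p ~ 1/n. Asymptotically E[X] ~ (c³/6)·n^{3(1−α)} = (6³/6)·n^{1} → ∞; triangles are abundant w.h.p.

E[X] ≈ 4356.580645; in regime p = Θ(1/n^{2/3}) E[X] diverges (above the triangle threshold p ~ 1/n).


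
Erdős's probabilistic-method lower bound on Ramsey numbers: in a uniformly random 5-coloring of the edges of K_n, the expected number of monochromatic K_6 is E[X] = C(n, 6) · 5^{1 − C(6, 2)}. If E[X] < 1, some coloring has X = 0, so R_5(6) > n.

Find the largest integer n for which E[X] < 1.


We need C(n, 6) · 5^{1 − 15} < 1, i.e. C(n, 6) < 5^{15 − 1} = 6103515625.
Check values of n near the boundary:
  n = 124: C(124, 6) = 4465475476; 4465475476 < 6103515625? YES
  n = 125: C(125, 6) = 4690625500; 4690625500 < 6103515625? YES
  n = 126: C(126, 6) = 4925156775; 4925156775 < 6103515625? YES
  n = 127: C(127, 6) = 5169379425; 5169379425 < 6103515625? YES
  n = 128: C(128, 6) = 5423611200; 5423611200 < 6103515625? YES
  n = 129: C(129, 6) = 5688177600; 5688177600 < 6103515625? YES
  n = 130: C(130, 6) = 5963412000; 5963412000 < 6103515625? YES
  n = 131: C(131, 6) = 6249655776; 6249655776 < 6103515625? NO
  n = 132: C(132, 6) = 6547258432; 6547258432 < 6103515625? NO
The largest n with C(n, 6) < 6103515625 is n = 130 (where E[X] = 47707296/48828125 ≈ 0.97705). Hence R_5(6) > 130, i.e. R_5(6) ≥ 131.

Largest n = 130; hence R_5(6) > 130.


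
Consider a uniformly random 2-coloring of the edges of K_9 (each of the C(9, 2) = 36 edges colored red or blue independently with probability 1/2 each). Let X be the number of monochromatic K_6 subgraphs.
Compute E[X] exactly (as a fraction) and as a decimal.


Let X = Σ_S X_S over the C(9, 6) = 84 subsets S of size 6, where X_S = 1 if the K_6 on S is monochromatic.
For a fixed S, the K_6 on S has C(6, 2) = 15 edges. P[all 15 edges red] = (1/2)^15, and likewise for blue, so P[monochromatic] = 2·(1/2)^15 = 2^{1 − 15} = 1/16384.
By linearity: E[X] = C(9, 6) · 2^{1 − 15} = 84 · 1/16384 = 21/4096.
Numerically: E[X] ≈ 0.00513.

E[X] = C(9,6)·2^(1−C(6,2)) = 21/4096 ≈ 0.00513.


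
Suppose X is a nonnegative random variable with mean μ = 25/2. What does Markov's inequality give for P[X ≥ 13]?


μ = E[X] = 25/2, a = 13.
Markov: P[X ≥ 13] ≤ μ/a = (25/2)/13 = 25/26.
Numerically: ≈ 0.961538.
(Since a = 13 > μ = 12.500000, the bound 25/26 is < 1 and informative.)

P[X ≥ 13] ≤ 25/26 ≈ 0.961538.


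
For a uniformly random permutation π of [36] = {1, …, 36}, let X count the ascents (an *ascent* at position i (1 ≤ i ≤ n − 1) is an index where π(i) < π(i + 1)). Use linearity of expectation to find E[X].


Write X = Σ X_I over i = 1, …, 35, with X_I the indicator of one ascent.
There are 35 indicators.
For each fixed i, the pair (π(i), π(i+1)) is a uniformly random ordered pair of distinct values from {1, …, 36}; by symmetry P[π(i) < π(i+1)] = 1/2.
By linearity: E[X] = 35 · (1/2) = (36 − 1) · (1/2) = 35/2 ≈ 17.5000.

E[X] = 35/2 = 17.5000.


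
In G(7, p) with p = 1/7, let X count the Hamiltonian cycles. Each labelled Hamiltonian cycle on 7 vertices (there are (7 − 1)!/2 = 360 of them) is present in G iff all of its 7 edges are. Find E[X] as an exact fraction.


K_7 has (7 − 1)!/2 = 360 labelled Hamiltonian cycles.
For each such Hamiltonian cycle H, let X_H = 1 if all 7 edges of H are present in G. Then P[X_H = 1] = p^{7} = (1/7)^{7} = 1/823543.
Summing the indicators: E[X] = Σ_H E[X_H] = 360 · p^{7} = 360 · 1/823543 = 360/823543.
Numerically: E[X] ≈ 0.0004371.

E[X] = 360 · (1/7)^{7} = 360/823543 ≈ 0.0004371.


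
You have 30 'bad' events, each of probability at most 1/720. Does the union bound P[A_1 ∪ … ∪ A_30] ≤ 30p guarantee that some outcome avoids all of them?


Union bound: P[∪_{i=1}^{30} A_i] ≤ Σ_i P[A_i] ≤ 30·p = 30·(1/720) = 1/24.
Numerically: 1/24 ≈ 0.0416667.
Is 1/24 < 1? YES.
Since P[∪ A_i] ≤ 1/24 < 1, the complement has P[∩ A_i^c] ≥ 1 − 1/24 = 23/24 > 0, so some outcome avoids every A_i.

30·p = 1/24 ≈ 0.0416667; existence CERTIFIED by the union bound.


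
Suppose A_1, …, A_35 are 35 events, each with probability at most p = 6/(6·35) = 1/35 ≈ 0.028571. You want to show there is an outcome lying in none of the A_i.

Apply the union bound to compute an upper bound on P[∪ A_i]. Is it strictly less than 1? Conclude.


Union bound: P[∪_{i=1}^{35} A_i] ≤ Σ_i P[A_i] ≤ 35·p = 35·(1/35) = 1.
Numerically: 1 ≈ 1.000000.
Is 1 < 1? NO.
Since the bound 1 is ≥ 1, the union bound is uninformative here; it does NOT by itself certify existence.

35·p = 1 ≈ 1.000000; existence NOT certified by the union bound.


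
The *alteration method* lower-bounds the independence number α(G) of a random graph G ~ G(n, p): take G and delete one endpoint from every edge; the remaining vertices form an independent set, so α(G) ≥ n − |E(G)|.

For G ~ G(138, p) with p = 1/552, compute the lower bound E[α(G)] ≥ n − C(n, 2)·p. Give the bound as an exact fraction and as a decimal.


E[|E(G)|] = C(138, 2)·p = 9453 · (1/552) = 137/8.
E[α(G)] ≥ n − E[|E(G)|] = 138 − 137/8 = 967/8.
Numerically: ≈ 120.87500.
(This is only a lower bound; the true E[α(G)] may be larger.)

E[α(G)] ≥ 967/8 ≈ 120.87500.


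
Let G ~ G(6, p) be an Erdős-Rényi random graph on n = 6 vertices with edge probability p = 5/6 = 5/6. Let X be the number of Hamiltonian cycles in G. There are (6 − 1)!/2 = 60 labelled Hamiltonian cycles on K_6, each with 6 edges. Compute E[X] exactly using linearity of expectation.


K_6 has (6 − 1)!/2 = 60 labelled Hamiltonian cycles.
For each such Hamiltonian cycle H, let X_H = 1 if all 6 edges of H are present in G. Then P[X_H = 1] = p^{6} = (5/6)^{6} = 15625/46656.
Summing the indicators: E[X] = Σ_H E[X_H] = 60 · p^{6} = 60 · 15625/46656 = 78125/3888.
Numerically: E[X] ≈ 20.1.

E[X] = 60 · (5/6)^{6} = 78125/3888 ≈ 20.1.


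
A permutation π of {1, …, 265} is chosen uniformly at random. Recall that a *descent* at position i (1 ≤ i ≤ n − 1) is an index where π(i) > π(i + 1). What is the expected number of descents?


Write X = Σ X_I over i = 1, …, 264, with X_I the indicator of one descent.
There are 264 indicators.
For each fixed i, the pair (π(i), π(i+1)) is a uniformly random ordered pair of distinct values from {1, …, 265}; by symmetry P[π(i) > π(i+1)] = 1/2.
By linearity: E[X] = 264 · (1/2) = (265 − 1) · (1/2) = 132 ≈ 132.00000.

E[X] = 132 = 132.00000.


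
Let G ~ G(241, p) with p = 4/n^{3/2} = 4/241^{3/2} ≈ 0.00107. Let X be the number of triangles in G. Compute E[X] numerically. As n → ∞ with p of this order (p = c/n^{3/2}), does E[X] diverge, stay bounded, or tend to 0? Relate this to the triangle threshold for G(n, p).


Number of potential triangles: C(241, 3) = 2303960.
Each occurs with probability p³ ≈ (0.00107)³ ≈ 1.22209e-09.
By linearity: E[X] = C(241, 3)·p³ ≈ 2303960 · 1.22209e-09 ≈ 0.003.
Since α = 3/2 > 1, p = c/n^{3/2} = o(1/n) is below the triangle threshold p ~ 1/n. Asymptotically E[X] ~ (c³/6)·n^{3(1−α)} = (4³/6)·n^{-1.5} → 0, so by Markov's inequality G has no triangles w.h.p.

E[X] ≈ 0.003; in regime p = Θ(1/n^{3/2}) E[X] tends to 0 (below the triangle threshold p ~ 1/n).


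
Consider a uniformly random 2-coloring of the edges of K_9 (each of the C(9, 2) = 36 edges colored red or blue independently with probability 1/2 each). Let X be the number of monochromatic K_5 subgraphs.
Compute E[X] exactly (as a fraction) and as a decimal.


Let X = Σ_S X_S over the C(9, 5) = 126 subsets S of size 5, where X_S = 1 if the K_5 on S is monochromatic.
For a fixed S, the K_5 on S has C(5, 2) = 10 edges. P[all 10 edges red] = (1/2)^10, and likewise for blue, so P[monochromatic] = 2·(1/2)^10 = 2^{1 − 10} = 1/512.
Summing: E[X] = C(9, 5) · 2^{1 − 10} = 126 · 1/512 = 63/256.
Numerically: E[X] ≈ 0.24609.

E[X] = C(9,5)·2^(1−C(5,2)) = 63/256 ≈ 0.24609.


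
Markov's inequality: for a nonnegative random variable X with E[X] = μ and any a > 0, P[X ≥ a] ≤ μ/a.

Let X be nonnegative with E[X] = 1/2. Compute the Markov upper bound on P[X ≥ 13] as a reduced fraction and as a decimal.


μ = E[X] = 1/2, a = 13.
Markov: P[X ≥ 13] ≤ μ/a = (1/2)/13 = 1/26.
Numerically: ≈ 0.0385.
(Since a = 13 > μ = 0.5000, the bound 1/26 is < 1 and informative.)

P[X ≥ 13] ≤ 1/26 ≈ 0.0385.


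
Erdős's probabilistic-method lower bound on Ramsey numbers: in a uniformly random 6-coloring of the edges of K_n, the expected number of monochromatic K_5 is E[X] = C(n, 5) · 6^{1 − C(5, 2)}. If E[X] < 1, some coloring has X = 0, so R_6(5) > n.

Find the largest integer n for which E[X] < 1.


We need C(n, 5) · 6^{1 − 10} < 1, i.e. C(n, 5) < 6^{10 − 1} = 10077696.
Check values of n near the boundary:
  n = 64: C(64, 5) = 7624512; 7624512 < 10077696? YES
  n = 65: C(65, 5) = 8259888; 8259888 < 10077696? YES
  n = 66: C(66, 5) = 8936928; 8936928 < 10077696? YES
  n = 67: C(67, 5) = 9657648; 9657648 < 10077696? YES
  n = 68: C(68, 5) = 10424128; 10424128 < 10077696? NO
The largest n with C(n, 5) < 10077696 is n = 67 (where E[X] = 67067/69984 ≈ 0.9583190). Hence R_6(5) > 67, i.e. R_6(5) ≥ 68.

Largest n = 67; hence R_6(5) > 67.
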